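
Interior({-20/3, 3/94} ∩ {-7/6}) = ∅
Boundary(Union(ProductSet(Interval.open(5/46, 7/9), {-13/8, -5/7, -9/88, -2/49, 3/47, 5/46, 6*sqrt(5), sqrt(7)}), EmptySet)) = ProductSet(Interval(5/46, 7/9), {-13/8, -5/7, -9/88, -2/49, 3/47, 5/46, 6*sqrt(5), sqrt(7)})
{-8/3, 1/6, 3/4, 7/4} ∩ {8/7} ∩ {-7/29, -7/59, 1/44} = ∅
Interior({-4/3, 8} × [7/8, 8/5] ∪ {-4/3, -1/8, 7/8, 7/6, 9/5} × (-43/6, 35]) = ∅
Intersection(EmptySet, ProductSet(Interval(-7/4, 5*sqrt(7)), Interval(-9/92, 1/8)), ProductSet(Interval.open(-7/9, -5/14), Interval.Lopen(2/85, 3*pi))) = EmptySet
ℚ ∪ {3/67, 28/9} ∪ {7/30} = ℚ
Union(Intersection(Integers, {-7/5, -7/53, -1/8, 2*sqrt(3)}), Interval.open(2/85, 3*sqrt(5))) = Interval.open(2/85, 3*sqrt(5))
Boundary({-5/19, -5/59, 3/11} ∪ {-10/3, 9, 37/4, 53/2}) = {-10/3, -5/19, -5/59, 3/11, 9, 37/4, 53/2}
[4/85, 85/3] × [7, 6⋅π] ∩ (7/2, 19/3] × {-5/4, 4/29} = ∅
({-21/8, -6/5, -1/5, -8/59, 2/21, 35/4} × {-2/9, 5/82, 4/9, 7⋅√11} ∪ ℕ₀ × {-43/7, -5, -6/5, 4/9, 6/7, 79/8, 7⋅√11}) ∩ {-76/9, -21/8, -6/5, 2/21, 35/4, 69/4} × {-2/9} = {-21/8, -6/5, 2/21, 35/4} × {-2/9}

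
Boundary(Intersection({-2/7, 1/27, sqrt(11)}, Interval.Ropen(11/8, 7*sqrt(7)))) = {sqrt(11)}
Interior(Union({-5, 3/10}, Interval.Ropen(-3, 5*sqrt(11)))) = Interval.open(-3, 5*sqrt(11))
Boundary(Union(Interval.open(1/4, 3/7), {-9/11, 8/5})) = {-9/11, 1/4, 3/7, 8/5}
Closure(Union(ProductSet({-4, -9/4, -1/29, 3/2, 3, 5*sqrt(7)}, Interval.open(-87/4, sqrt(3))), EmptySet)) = ProductSet({-4, -9/4, -1/29, 3/2, 3, 5*sqrt(7)}, Interval(-87/4, sqrt(3)))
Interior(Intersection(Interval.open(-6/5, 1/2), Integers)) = EmptySet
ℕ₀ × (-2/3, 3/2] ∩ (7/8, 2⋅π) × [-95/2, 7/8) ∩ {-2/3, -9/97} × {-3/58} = ∅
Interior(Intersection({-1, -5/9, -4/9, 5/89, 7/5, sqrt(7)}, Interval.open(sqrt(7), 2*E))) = EmptySet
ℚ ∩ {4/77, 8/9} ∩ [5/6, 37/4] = {8/9}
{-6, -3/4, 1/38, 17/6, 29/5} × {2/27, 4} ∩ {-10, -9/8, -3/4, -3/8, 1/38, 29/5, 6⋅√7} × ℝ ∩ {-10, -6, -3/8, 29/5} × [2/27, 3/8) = {29/5} × {2/27}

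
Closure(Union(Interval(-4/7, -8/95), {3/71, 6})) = Union({3/71, 6}, Interval(-4/7, -8/95))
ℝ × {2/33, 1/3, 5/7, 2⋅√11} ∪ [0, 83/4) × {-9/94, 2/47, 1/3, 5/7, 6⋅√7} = (ℝ × {2/33, 1/3, 5/7, 2⋅√11}) ∪ ([0, 83/4) × {-9/94, 2/47, 1/3, 5/7, 6⋅√7})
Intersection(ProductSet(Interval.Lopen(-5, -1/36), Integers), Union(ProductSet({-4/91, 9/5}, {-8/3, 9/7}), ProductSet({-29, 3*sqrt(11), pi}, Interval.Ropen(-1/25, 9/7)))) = EmptySet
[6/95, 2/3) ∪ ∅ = [6/95, 2/3)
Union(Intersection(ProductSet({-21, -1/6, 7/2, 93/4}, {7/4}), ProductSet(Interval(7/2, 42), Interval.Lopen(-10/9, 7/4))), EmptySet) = ProductSet({7/2, 93/4}, {7/4})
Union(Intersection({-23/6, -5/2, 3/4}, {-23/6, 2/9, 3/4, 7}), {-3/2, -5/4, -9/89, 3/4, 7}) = {-23/6, -3/2, -5/4, -9/89, 3/4, 7}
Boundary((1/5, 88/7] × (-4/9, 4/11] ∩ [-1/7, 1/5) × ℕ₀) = ∅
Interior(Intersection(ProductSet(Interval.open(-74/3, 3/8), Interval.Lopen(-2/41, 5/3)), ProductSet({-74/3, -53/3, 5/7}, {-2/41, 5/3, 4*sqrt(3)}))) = EmptySet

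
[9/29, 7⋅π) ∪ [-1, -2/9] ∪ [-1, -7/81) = [-1, -7/81) ∪ [9/29, 7⋅π)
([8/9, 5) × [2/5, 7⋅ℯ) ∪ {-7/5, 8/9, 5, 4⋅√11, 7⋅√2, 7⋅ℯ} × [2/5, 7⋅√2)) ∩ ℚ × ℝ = ({-7/5, 8/9, 5} × [2/5, 7⋅√2)) ∪ ((ℚ ∩ [8/9, 5)) × [2/5, 7⋅ℯ))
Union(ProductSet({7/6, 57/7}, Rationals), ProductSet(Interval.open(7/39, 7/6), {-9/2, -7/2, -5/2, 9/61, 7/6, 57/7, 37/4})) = Union(ProductSet({7/6, 57/7}, Rationals), ProductSet(Interval.open(7/39, 7/6), {-9/2, -7/2, -5/2, 9/61, 7/6, 57/7, 37/4}))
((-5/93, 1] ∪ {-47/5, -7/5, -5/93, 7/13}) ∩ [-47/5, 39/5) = {-47/5, -7/5} ∪ [-5/93, 1]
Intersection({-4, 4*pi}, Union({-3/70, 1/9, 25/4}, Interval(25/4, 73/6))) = EmptySet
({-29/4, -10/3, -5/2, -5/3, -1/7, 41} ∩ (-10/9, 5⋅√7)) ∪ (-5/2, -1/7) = (-5/2, -1/7]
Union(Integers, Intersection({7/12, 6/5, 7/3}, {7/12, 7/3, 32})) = Union({7/12, 7/3}, Integers)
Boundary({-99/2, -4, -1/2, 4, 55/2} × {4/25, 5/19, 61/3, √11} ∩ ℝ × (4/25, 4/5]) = {-99/2, -4, -1/2, 4, 55/2} × {5/19}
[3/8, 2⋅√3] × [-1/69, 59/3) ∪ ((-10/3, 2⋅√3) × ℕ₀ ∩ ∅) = [3/8, 2⋅√3] × [-1/69, 59/3)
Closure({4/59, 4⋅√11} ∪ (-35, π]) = [-35, π] ∪ {4⋅√11}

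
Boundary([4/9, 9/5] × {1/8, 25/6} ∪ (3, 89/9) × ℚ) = ([3, 89/9] × ℝ) ∪ ([4/9, 9/5] × {1/8, 25/6})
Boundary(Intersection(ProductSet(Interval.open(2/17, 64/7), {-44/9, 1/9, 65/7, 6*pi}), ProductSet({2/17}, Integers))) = EmptySet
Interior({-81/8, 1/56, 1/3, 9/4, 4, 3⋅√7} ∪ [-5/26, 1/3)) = (-5/26, 1/3)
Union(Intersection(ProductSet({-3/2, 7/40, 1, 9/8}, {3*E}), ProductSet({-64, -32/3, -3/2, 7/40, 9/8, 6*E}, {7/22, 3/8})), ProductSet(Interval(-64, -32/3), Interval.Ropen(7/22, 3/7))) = ProductSet(Interval(-64, -32/3), Interval.Ropen(7/22, 3/7))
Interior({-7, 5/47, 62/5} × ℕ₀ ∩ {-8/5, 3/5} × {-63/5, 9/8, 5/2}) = ∅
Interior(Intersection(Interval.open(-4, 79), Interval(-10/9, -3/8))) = Interval.open(-10/9, -3/8)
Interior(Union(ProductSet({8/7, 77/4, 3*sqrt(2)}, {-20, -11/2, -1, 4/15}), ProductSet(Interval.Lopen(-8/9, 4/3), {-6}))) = EmptySet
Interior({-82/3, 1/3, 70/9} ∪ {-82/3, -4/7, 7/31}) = ∅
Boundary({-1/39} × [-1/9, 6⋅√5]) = {-1/39} × [-1/9, 6⋅√5]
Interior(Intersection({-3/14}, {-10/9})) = EmptySet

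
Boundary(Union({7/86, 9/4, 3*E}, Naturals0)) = Union({7/86, 9/4, 3*E}, Naturals0)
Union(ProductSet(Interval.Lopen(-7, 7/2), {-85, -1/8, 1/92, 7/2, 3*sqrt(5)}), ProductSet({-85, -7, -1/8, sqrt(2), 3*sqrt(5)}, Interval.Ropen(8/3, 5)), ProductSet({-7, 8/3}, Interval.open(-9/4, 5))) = Union(ProductSet({-7, 8/3}, Interval.open(-9/4, 5)), ProductSet({-85, -7, -1/8, sqrt(2), 3*sqrt(5)}, Interval.Ropen(8/3, 5)), ProductSet(Interval.Lopen(-7, 7/2), {-85, -1/8, 1/92, 7/2, 3*sqrt(5)}))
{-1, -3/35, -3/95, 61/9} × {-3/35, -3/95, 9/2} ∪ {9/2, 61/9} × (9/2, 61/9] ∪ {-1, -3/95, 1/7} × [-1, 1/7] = ({9/2, 61/9} × (9/2, 61/9]) ∪ ({-1, -3/95, 1/7} × [-1, 1/7]) ∪ ({-1, -3/35, -3/95, 61/9} × {-3/35, -3/95, 9/2})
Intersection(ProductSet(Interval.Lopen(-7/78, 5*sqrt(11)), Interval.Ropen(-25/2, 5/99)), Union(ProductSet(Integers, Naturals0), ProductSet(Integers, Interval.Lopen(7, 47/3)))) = ProductSet(Range(0, 17, 1), Range(0, 1, 1))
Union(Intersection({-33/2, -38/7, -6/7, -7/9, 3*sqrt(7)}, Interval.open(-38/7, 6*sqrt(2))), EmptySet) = {-6/7, -7/9, 3*sqrt(7)}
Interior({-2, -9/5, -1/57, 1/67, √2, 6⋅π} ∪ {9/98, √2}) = ∅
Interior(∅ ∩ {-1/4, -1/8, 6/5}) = ∅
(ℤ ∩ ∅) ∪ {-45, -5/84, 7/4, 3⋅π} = {-45, -5/84, 7/4, 3⋅π}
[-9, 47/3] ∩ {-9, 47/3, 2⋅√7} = {-9, 47/3, 2⋅√7}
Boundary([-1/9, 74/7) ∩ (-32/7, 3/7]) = {-1/9, 3/7}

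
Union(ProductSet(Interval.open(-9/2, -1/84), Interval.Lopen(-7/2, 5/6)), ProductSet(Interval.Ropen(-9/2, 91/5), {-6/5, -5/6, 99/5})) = Union(ProductSet(Interval.open(-9/2, -1/84), Interval.Lopen(-7/2, 5/6)), ProductSet(Interval.Ropen(-9/2, 91/5), {-6/5, -5/6, 99/5}))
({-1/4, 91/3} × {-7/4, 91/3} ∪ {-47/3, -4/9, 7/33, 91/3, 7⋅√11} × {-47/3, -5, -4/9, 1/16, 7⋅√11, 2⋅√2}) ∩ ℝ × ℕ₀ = ∅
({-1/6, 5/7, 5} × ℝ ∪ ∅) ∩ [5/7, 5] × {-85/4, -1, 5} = {5/7, 5} × {-85/4, -1, 5}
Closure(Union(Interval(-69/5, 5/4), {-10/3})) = Interval(-69/5, 5/4)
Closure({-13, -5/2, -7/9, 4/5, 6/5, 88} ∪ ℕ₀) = {-13, -5/2, -7/9, 4/5, 6/5} ∪ ℕ₀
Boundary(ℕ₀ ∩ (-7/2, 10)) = {0, 1, …, 9}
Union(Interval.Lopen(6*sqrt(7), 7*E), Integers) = Union(Integers, Interval.Lopen(6*sqrt(7), 7*E))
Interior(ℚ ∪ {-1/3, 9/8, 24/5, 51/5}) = ∅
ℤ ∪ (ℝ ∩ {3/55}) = ℤ ∪ {3/55}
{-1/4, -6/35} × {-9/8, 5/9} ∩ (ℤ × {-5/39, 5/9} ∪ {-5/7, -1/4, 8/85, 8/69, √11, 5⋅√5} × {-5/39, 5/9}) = {-1/4} × {5/9}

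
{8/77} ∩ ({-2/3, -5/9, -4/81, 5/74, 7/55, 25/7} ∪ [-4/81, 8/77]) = {8/77}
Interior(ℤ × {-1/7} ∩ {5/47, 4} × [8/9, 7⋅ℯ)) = ∅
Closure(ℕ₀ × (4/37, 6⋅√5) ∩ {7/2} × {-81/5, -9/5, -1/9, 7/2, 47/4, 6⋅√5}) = ∅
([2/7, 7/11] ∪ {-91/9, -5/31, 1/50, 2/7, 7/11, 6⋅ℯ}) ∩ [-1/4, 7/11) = {-5/31, 1/50} ∪ [2/7, 7/11)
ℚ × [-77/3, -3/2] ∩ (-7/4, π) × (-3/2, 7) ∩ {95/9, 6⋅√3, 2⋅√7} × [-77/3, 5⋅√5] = ∅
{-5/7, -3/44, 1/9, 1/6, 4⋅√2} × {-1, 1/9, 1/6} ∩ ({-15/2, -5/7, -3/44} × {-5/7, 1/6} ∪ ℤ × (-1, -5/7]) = {-5/7, -3/44} × {1/6}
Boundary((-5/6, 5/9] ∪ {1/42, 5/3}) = {-5/6, 5/9, 5/3}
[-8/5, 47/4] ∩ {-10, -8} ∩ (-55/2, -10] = ∅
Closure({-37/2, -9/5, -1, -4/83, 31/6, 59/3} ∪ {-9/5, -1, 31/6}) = {-37/2, -9/5, -1, -4/83, 31/6, 59/3}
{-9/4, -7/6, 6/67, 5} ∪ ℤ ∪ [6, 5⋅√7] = ℤ ∪ {-9/4, -7/6, 6/67} ∪ [6, 5⋅√7]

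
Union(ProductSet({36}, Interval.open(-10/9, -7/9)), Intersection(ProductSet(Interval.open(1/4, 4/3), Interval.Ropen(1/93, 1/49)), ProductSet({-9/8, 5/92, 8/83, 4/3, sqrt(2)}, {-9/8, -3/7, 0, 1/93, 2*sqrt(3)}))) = ProductSet({36}, Interval.open(-10/9, -7/9))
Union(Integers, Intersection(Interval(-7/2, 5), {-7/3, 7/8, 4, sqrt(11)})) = Union({-7/3, 7/8, sqrt(11)}, Integers)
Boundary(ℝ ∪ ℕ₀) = ∅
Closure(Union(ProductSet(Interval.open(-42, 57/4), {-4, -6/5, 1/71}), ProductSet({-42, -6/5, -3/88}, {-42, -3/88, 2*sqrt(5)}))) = Union(ProductSet({-42, -6/5, -3/88}, {-42, -3/88, 2*sqrt(5)}), ProductSet(Interval(-42, 57/4), {-4, -6/5, 1/71}))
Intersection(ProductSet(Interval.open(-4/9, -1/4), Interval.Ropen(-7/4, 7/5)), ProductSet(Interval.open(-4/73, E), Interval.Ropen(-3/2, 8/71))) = EmptySet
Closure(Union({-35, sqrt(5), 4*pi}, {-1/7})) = {-35, -1/7, sqrt(5), 4*pi}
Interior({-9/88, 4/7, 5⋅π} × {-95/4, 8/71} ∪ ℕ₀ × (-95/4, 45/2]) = ∅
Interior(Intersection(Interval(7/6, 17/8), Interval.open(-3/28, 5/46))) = EmptySet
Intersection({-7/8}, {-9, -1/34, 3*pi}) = EmptySet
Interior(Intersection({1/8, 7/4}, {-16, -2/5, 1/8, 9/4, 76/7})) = EmptySet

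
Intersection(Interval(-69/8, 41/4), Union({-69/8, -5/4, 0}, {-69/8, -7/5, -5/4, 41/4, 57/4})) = {-69/8, -7/5, -5/4, 0, 41/4}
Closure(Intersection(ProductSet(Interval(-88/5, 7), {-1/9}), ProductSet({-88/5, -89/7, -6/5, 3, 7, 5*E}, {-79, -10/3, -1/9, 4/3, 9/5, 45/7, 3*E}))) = ProductSet({-88/5, -89/7, -6/5, 3, 7}, {-1/9})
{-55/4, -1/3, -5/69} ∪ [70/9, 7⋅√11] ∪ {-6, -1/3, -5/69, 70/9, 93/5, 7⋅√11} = {-55/4, -6, -1/3, -5/69} ∪ [70/9, 7⋅√11]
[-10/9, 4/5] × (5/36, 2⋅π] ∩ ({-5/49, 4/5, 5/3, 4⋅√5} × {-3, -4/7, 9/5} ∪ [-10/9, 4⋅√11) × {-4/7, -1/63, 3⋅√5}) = {-5/49, 4/5} × {9/5}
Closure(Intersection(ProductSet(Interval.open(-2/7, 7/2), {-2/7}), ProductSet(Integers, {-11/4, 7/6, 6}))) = EmptySet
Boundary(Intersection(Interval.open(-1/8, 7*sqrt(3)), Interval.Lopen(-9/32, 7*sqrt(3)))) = {-1/8, 7*sqrt(3)}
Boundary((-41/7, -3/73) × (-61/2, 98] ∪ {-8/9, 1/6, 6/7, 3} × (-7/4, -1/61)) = ({-41/7, -3/73} × [-61/2, 98]) ∪ ([-41/7, -3/73] × {-61/2, 98}) ∪ ({1/6, 6/7, 3} × [-7/4, -1/61])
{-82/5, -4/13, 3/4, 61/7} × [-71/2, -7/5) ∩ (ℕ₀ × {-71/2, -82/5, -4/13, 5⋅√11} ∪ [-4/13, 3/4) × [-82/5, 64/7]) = {-4/13} × [-82/5, -7/5)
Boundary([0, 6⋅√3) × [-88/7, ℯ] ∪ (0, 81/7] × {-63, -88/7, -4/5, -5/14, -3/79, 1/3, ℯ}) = ([0, 81/7] × {-63, -88/7, ℯ}) ∪ ({0, 6⋅√3} × [-88/7, ℯ]) ∪ (({0} ∪ [6⋅√3, 81/7]) × {-63, -88/7, -4/5, -5/14, -3/79, 1/3, ℯ})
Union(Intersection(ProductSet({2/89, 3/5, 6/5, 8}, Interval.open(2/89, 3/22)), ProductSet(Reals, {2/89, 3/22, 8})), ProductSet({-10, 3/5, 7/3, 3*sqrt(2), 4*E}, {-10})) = ProductSet({-10, 3/5, 7/3, 3*sqrt(2), 4*E}, {-10})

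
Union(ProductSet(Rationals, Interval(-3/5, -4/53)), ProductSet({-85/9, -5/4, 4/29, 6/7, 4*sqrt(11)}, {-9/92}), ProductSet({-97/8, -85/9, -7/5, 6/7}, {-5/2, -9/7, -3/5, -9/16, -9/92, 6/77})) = Union(ProductSet({-97/8, -85/9, -7/5, 6/7}, {-5/2, -9/7, -3/5, -9/16, -9/92, 6/77}), ProductSet({-85/9, -5/4, 4/29, 6/7, 4*sqrt(11)}, {-9/92}), ProductSet(Rationals, Interval(-3/5, -4/53)))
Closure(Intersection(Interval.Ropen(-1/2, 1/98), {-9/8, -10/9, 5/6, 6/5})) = EmptySet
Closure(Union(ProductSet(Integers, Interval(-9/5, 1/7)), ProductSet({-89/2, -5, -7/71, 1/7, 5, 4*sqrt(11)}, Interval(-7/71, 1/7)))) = Union(ProductSet({-89/2, -5, -7/71, 1/7, 5, 4*sqrt(11)}, Interval(-7/71, 1/7)), ProductSet(Integers, Interval(-9/5, 1/7)))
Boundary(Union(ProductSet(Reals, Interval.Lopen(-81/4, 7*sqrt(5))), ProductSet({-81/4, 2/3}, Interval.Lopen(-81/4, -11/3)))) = ProductSet(Reals, {-81/4, 7*sqrt(5)})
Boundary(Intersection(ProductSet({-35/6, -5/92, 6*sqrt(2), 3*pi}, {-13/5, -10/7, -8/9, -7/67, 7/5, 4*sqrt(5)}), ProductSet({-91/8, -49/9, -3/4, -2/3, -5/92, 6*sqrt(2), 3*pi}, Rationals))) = ProductSet({-5/92, 6*sqrt(2), 3*pi}, {-13/5, -10/7, -8/9, -7/67, 7/5})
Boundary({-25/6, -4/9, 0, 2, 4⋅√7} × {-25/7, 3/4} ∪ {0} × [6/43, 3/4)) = ({0} × [6/43, 3/4]) ∪ ({-25/6, -4/9, 0, 2, 4⋅√7} × {-25/7, 3/4})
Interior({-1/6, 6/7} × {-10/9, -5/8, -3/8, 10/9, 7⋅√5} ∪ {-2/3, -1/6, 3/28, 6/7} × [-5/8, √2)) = ∅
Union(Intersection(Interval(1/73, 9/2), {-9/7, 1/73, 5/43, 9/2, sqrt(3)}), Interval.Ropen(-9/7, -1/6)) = Union({1/73, 5/43, 9/2, sqrt(3)}, Interval.Ropen(-9/7, -1/6))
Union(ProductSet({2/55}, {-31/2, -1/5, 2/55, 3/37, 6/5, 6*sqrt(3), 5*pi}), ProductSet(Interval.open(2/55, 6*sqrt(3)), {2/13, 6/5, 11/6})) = Union(ProductSet({2/55}, {-31/2, -1/5, 2/55, 3/37, 6/5, 6*sqrt(3), 5*pi}), ProductSet(Interval.open(2/55, 6*sqrt(3)), {2/13, 6/5, 11/6}))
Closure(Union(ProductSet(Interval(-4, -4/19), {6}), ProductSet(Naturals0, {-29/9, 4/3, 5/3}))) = Union(ProductSet(Interval(-4, -4/19), {6}), ProductSet(Naturals0, {-29/9, 4/3, 5/3}))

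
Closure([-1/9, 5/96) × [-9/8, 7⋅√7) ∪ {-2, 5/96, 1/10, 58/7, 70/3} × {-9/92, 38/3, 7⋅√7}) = ({-1/9, 5/96} × [-9/8, 7⋅√7]) ∪ ([-1/9, 5/96] × {-9/8, 7⋅√7}) ∪ ({-2, 5/96, 1/10, 58/7, 70/3} × {-9/92, 38/3, 7⋅√7}) ∪ ([-1/9, 5/96) × [-9/8, 7⋅√7))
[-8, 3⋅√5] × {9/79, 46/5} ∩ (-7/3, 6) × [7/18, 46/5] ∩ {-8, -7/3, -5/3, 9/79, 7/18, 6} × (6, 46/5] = {-5/3, 9/79, 7/18} × {46/5}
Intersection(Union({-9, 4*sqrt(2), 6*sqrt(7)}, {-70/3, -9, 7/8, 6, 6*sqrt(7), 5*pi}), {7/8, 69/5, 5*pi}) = {7/8, 5*pi}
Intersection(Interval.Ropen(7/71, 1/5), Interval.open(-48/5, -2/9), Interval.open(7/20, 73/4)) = EmptySet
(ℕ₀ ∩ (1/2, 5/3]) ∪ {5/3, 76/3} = {1} ∪ {5/3, 76/3}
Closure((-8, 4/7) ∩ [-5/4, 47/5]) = [-5/4, 4/7]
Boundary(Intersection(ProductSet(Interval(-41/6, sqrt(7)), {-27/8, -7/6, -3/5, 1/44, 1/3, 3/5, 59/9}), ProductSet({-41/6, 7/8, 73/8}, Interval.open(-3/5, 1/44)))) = EmptySet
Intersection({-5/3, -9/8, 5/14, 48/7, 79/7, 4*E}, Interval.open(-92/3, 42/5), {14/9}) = EmptySet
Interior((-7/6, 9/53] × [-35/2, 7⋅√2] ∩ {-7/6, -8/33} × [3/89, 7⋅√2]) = ∅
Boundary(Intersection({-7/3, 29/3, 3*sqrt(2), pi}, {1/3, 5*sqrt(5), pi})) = {pi}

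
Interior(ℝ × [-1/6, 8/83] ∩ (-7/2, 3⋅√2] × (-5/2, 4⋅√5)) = (-7/2, 3⋅√2) × (-1/6, 8/83)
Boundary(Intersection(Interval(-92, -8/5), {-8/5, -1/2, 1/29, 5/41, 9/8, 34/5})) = {-8/5}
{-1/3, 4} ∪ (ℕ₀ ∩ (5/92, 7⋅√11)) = {-1/3} ∪ {1, 2, …, 23}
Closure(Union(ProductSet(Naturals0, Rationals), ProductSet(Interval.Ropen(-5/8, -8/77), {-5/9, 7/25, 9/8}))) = Union(ProductSet(Interval(-5/8, -8/77), {-5/9, 7/25, 9/8}), ProductSet(Naturals0, Reals))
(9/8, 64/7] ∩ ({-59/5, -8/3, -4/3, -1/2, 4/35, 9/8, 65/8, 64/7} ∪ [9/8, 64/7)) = (9/8, 64/7]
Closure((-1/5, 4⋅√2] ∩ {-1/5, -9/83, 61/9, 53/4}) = {-9/83}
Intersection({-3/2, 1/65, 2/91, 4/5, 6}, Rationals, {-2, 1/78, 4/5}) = {4/5}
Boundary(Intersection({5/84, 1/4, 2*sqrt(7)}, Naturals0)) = EmptySet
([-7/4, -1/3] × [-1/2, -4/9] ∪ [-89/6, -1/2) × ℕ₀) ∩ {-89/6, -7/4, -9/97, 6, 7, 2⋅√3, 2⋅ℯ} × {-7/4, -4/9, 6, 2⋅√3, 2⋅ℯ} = ({-7/4} × {-4/9}) ∪ ({-89/6, -7/4} × {6})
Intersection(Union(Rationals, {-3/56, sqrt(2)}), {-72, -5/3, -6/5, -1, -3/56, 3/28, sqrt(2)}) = {-72, -5/3, -6/5, -1, -3/56, 3/28, sqrt(2)}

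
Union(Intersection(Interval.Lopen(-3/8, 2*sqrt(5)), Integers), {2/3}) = Union({2/3}, Range(0, 5, 1))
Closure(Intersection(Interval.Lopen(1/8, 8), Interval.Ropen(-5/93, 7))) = Interval(1/8, 7)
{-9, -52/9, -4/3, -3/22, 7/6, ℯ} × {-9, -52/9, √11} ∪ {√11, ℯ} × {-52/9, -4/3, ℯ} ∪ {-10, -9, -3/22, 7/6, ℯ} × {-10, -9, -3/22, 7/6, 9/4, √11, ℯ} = ({√11, ℯ} × {-52/9, -4/3, ℯ}) ∪ ({-9, -52/9, -4/3, -3/22, 7/6, ℯ} × {-9, -52/9, √11}) ∪ ({-10, -9, -3/22, 7/6, ℯ} × {-10, -9, -3/22, 7/6, 9/4, √11, ℯ})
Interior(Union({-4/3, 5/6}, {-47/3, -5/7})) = EmptySet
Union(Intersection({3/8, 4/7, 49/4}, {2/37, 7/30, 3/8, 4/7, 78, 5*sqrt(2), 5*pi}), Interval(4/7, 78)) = Union({3/8}, Interval(4/7, 78))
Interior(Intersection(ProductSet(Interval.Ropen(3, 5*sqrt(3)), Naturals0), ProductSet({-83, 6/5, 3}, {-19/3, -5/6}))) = EmptySet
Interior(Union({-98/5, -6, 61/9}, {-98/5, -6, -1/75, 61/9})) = EmptySet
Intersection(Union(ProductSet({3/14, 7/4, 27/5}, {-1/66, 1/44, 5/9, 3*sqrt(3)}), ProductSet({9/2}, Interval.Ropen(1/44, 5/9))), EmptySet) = EmptySet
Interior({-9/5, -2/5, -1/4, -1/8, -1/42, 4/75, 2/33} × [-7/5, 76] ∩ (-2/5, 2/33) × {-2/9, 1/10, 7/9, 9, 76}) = ∅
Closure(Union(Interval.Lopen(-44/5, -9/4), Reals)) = Interval(-oo, oo)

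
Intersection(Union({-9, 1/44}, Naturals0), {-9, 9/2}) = {-9}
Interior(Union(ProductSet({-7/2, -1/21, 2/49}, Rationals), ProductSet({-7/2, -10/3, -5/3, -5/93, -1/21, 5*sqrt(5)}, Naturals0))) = EmptySet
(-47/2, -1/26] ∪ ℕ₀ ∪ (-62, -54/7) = (-62, -1/26] ∪ ℕ₀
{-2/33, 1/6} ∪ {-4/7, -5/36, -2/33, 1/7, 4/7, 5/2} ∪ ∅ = {-4/7, -5/36, -2/33, 1/7, 1/6, 4/7, 5/2}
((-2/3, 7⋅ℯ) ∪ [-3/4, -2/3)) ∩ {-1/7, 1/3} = {-1/7, 1/3}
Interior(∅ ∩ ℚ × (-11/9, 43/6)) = ∅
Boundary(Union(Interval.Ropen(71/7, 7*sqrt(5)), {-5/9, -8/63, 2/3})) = {-5/9, -8/63, 2/3, 71/7, 7*sqrt(5)}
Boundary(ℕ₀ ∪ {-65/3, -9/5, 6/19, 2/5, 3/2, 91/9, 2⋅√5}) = {-65/3, -9/5, 6/19, 2/5, 3/2, 91/9, 2⋅√5} ∪ ℕ₀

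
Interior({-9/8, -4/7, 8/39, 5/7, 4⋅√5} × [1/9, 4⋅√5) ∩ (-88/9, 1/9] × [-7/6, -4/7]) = ∅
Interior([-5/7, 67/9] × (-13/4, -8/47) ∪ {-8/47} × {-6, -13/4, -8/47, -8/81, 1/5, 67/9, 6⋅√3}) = (-5/7, 67/9) × (-13/4, -8/47)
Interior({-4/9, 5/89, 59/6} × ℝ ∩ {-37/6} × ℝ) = ∅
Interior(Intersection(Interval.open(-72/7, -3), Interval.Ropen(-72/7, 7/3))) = Interval.open(-72/7, -3)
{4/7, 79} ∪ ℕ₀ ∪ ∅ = ℕ₀ ∪ {4/7}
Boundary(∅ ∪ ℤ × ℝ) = ℤ × ℝ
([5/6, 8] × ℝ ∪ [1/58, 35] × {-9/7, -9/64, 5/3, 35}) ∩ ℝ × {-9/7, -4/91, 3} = ([1/58, 35] × {-9/7}) ∪ ([5/6, 8] × {-9/7, -4/91, 3})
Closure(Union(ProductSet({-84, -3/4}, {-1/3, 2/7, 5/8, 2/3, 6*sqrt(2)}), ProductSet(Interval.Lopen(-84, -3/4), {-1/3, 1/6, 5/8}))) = Union(ProductSet({-84, -3/4}, {-1/3, 2/7, 5/8, 2/3, 6*sqrt(2)}), ProductSet(Interval(-84, -3/4), {-1/3, 1/6, 5/8}))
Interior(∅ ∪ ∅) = ∅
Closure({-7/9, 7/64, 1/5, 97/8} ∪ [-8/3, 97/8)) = [-8/3, 97/8]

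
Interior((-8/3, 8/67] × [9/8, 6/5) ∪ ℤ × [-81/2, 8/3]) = (({-2, -1, 0} \ ℤ \ (-8/3, 8/67)) ∪ (ℤ \ ({-8/3, 8/67} ∪ (ℤ \ (-8/3, 8/67)))) ∪ ((-8/3, 8/67) \ ℤ \ (-8/3, 8/67)) ∪ (ℤ \ ([-8/3, 8/67] ∪ (ℤ \ (-8/3, 8/67)))) ∪ ({-2, -1, 0} \ ({-8/3, 8/67} ∪ (ℤ \ (-8/3, 8/67))))) × (9/8, 6/5)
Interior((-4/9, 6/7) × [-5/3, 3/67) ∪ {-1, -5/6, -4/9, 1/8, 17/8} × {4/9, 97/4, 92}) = (-4/9, 6/7) × (-5/3, 3/67)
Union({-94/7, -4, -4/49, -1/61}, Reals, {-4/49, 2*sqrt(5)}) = Reals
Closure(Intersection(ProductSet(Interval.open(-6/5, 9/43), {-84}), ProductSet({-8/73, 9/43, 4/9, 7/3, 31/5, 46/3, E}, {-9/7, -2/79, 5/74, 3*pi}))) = EmptySet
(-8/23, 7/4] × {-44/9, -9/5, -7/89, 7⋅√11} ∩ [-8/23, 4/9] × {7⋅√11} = (-8/23, 4/9] × {7⋅√11}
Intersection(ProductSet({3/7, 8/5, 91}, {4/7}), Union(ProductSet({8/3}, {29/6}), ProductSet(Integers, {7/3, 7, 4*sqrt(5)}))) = EmptySet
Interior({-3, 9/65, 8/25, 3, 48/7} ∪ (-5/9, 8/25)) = (-5/9, 8/25)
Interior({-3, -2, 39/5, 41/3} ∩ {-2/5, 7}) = ∅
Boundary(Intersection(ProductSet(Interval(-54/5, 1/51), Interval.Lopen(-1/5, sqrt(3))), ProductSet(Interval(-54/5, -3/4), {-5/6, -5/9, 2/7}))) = ProductSet(Interval(-54/5, -3/4), {2/7})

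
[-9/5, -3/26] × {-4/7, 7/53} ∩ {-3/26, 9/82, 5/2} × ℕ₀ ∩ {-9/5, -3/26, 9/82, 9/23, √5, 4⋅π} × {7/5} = ∅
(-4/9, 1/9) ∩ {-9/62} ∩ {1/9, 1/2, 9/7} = ∅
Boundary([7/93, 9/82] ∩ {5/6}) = ∅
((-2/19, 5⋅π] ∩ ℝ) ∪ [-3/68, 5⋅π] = (-2/19, 5⋅π]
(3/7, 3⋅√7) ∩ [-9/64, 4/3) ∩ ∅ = ∅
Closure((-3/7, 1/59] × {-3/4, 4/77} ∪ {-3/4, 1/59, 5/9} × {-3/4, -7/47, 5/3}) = ({-3/4, 1/59, 5/9} × {-3/4, -7/47, 5/3}) ∪ ([-3/7, 1/59] × {-3/4, 4/77})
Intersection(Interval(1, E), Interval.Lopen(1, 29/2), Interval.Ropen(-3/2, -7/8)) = EmptySet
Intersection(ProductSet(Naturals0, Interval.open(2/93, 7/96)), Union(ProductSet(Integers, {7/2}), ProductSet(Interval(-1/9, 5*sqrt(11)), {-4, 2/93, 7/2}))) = EmptySet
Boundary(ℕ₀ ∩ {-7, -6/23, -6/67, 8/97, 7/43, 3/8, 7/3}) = ∅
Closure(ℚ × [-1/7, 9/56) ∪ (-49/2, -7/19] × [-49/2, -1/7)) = (ℝ × [-1/7, 9/56]) ∪ ({-49/2, -7/19} × [-49/2, -1/7]) ∪ ([-49/2, -7/19] × {-49/2, -1/7}) ∪ ((-49/2, -7/19] × [-49/2, -1/7))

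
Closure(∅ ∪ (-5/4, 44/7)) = [-5/4, 44/7]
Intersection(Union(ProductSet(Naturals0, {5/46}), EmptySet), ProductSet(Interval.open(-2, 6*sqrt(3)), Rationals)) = ProductSet(Range(0, 11, 1), {5/46})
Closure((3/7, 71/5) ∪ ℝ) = (-∞, ∞)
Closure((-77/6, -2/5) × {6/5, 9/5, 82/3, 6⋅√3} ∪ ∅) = [-77/6, -2/5] × {6/5, 9/5, 82/3, 6⋅√3}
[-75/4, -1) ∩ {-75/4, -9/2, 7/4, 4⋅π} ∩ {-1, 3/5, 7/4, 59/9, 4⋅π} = ∅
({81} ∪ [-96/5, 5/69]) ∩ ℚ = {81} ∪ (ℚ ∩ [-96/5, 5/69])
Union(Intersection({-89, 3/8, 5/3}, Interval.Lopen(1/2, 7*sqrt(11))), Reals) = Reals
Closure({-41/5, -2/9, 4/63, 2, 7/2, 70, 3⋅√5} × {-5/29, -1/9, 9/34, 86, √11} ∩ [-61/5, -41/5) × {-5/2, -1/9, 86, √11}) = ∅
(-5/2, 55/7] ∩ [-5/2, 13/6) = (-5/2, 13/6)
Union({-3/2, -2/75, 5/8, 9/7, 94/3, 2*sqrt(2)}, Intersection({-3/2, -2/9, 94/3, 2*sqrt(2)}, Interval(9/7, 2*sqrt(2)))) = {-3/2, -2/75, 5/8, 9/7, 94/3, 2*sqrt(2)}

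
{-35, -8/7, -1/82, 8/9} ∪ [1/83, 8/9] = {-35, -8/7, -1/82} ∪ [1/83, 8/9]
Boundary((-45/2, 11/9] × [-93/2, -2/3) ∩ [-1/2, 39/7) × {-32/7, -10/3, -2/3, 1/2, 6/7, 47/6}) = [-1/2, 11/9] × {-32/7, -10/3}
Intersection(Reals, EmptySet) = EmptySet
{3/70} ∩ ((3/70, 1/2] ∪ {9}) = ∅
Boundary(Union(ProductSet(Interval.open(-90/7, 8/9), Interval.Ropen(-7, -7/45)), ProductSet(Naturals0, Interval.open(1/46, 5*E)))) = Union(ProductSet({-90/7, 8/9}, Interval(-7, -7/45)), ProductSet(Interval(-90/7, 8/9), {-7, -7/45}), ProductSet(Naturals0, Interval(1/46, 5*E)))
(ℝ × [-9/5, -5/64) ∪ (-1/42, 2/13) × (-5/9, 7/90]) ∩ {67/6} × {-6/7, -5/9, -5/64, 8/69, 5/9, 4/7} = {67/6} × {-6/7, -5/9}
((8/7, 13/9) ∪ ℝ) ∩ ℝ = (-∞, ∞)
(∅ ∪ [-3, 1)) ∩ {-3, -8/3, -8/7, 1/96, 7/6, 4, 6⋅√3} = {-3, -8/3, -8/7, 1/96}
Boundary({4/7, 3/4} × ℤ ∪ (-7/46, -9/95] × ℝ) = ({-7/46, -9/95} × ℝ) ∪ ({4/7, 3/4} × ℤ)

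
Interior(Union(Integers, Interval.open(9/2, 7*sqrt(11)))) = Union(Complement(Integers, Union(Complement(Integers, Interval.open(9/2, 7*sqrt(11))), {9/2, 7*sqrt(11)})), Complement(Interval.open(9/2, 7*sqrt(11)), Complement(Integers, Interval.open(9/2, 7*sqrt(11)))), Complement(Range(5, 24, 1), Complement(Integers, Interval.open(9/2, 7*sqrt(11)))), Complement(Range(5, 24, 1), Union(Complement(Integers, Interval.open(9/2, 7*sqrt(11))), {9/2, 7*sqrt(11)})))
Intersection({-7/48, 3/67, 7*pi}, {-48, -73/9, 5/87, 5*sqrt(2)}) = EmptySet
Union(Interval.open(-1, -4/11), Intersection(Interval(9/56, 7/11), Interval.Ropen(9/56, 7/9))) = Union(Interval.open(-1, -4/11), Interval(9/56, 7/11))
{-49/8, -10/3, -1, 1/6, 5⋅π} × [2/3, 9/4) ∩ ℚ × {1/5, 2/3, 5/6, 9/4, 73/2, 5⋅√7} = {-49/8, -10/3, -1, 1/6} × {2/3, 5/6}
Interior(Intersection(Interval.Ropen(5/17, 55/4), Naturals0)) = EmptySet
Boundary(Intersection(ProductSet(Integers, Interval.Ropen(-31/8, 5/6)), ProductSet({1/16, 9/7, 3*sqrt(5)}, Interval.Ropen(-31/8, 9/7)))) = EmptySet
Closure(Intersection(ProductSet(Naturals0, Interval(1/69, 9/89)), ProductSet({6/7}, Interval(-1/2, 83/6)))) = EmptySet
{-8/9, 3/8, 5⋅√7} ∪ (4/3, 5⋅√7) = {-8/9, 3/8} ∪ (4/3, 5⋅√7]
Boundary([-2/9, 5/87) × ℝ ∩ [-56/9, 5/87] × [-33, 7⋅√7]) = ({-2/9, 5/87} × [-33, 7⋅√7]) ∪ ([-2/9, 5/87] × {-33, 7⋅√7})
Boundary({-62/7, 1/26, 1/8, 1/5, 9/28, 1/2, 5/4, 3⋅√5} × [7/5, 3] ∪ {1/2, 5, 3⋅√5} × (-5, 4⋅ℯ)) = ({1/2, 5, 3⋅√5} × [-5, 4⋅ℯ]) ∪ ({-62/7, 1/26, 1/8, 1/5, 9/28, 1/2, 5/4, 3⋅√5} × [7/5, 3])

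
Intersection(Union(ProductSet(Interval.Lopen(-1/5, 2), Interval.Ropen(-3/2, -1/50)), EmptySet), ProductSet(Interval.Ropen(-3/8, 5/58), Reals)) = ProductSet(Interval.open(-1/5, 5/58), Interval.Ropen(-3/2, -1/50))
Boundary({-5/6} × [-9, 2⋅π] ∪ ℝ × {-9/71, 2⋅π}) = (ℝ × {-9/71, 2⋅π}) ∪ ({-5/6} × [-9, 2⋅π])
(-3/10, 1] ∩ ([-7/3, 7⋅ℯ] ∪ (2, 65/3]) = (-3/10, 1]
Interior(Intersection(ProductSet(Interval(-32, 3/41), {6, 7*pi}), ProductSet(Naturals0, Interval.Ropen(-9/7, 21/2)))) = EmptySet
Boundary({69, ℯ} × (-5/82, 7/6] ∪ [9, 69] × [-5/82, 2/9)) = ({9, 69} × [-5/82, 2/9]) ∪ ({69, ℯ} × [-5/82, 7/6]) ∪ ([9, 69] × {-5/82, 2/9})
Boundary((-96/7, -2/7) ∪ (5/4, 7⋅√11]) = {-96/7, -2/7, 5/4, 7⋅√11}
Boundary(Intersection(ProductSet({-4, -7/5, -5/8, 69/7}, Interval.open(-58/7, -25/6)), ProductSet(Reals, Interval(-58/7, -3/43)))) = ProductSet({-4, -7/5, -5/8, 69/7}, Interval(-58/7, -25/6))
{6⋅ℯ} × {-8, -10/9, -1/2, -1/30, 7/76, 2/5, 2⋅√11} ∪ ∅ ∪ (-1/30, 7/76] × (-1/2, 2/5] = ((-1/30, 7/76] × (-1/2, 2/5]) ∪ ({6⋅ℯ} × {-8, -10/9, -1/2, -1/30, 7/76, 2/5, 2⋅√11})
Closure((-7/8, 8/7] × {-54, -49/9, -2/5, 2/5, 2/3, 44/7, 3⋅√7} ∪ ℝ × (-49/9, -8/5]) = (ℝ × [-49/9, -8/5]) ∪ ([-7/8, 8/7] × {-54, -49/9, -2/5, 2/5, 2/3, 44/7, 3⋅√7})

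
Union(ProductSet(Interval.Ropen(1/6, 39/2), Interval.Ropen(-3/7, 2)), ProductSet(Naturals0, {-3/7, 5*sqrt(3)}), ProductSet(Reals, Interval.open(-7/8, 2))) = Union(ProductSet(Naturals0, {-3/7, 5*sqrt(3)}), ProductSet(Reals, Interval.open(-7/8, 2)))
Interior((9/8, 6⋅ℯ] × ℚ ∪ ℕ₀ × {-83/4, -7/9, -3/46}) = ∅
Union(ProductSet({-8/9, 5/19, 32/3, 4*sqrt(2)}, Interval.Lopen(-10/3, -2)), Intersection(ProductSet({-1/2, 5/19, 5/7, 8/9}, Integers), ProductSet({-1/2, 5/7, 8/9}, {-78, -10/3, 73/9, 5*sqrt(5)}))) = Union(ProductSet({-1/2, 5/7, 8/9}, {-78}), ProductSet({-8/9, 5/19, 32/3, 4*sqrt(2)}, Interval.Lopen(-10/3, -2)))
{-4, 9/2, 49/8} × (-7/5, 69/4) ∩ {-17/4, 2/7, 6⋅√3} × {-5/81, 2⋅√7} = ∅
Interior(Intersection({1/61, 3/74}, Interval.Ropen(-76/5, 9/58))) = EmptySet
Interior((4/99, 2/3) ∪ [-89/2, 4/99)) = (-89/2, 4/99) ∪ (4/99, 2/3)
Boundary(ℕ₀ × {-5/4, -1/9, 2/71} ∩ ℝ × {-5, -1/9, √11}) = ℕ₀ × {-1/9}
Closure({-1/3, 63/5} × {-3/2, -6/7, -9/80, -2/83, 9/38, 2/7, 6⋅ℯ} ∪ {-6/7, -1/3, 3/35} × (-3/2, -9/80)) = ({-6/7, -1/3, 3/35} × [-3/2, -9/80]) ∪ ({-1/3, 63/5} × {-3/2, -6/7, -9/80, -2/83, 9/38, 2/7, 6⋅ℯ})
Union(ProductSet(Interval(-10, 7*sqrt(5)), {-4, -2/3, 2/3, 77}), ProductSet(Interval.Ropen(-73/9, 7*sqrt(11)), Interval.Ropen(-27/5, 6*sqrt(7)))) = Union(ProductSet(Interval(-10, 7*sqrt(5)), {-4, -2/3, 2/3, 77}), ProductSet(Interval.Ropen(-73/9, 7*sqrt(11)), Interval.Ropen(-27/5, 6*sqrt(7))))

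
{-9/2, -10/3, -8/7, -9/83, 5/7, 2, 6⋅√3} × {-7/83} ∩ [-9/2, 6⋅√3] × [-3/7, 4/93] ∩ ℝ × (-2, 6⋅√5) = {-9/2, -10/3, -8/7, -9/83, 5/7, 2, 6⋅√3} × {-7/83}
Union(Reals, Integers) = Reals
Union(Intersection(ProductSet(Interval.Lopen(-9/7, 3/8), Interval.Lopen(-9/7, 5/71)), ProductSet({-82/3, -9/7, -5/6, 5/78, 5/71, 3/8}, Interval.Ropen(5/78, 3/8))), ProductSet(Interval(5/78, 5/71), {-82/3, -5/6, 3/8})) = Union(ProductSet({-5/6, 5/78, 5/71, 3/8}, Interval(5/78, 5/71)), ProductSet(Interval(5/78, 5/71), {-82/3, -5/6, 3/8}))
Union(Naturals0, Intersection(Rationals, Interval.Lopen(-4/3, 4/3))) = Union(Intersection(Interval.Lopen(-4/3, 4/3), Rationals), Naturals0)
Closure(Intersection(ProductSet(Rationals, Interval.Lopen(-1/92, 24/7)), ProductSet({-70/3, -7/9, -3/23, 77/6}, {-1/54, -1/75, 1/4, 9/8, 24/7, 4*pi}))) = ProductSet({-70/3, -7/9, -3/23, 77/6}, {1/4, 9/8, 24/7})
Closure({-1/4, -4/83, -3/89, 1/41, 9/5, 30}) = {-1/4, -4/83, -3/89, 1/41, 9/5, 30}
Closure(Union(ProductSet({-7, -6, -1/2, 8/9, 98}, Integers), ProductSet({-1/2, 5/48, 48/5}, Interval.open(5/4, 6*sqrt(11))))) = Union(ProductSet({-1/2, 5/48, 48/5}, Interval(5/4, 6*sqrt(11))), ProductSet({-7, -6, -1/2, 8/9, 98}, Integers))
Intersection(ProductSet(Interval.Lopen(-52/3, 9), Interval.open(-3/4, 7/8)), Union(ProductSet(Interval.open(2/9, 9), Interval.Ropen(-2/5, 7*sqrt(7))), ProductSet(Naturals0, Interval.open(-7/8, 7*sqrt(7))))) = Union(ProductSet(Interval.open(2/9, 9), Interval.Ropen(-2/5, 7/8)), ProductSet(Range(0, 10, 1), Interval.open(-3/4, 7/8)))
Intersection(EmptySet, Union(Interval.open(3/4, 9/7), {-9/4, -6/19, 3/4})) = EmptySet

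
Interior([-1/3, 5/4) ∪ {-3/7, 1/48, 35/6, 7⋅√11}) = (-1/3, 5/4)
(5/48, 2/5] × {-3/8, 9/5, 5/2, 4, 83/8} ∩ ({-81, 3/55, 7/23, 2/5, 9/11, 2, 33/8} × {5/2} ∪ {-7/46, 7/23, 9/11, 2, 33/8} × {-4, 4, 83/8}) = ({7/23} × {4, 83/8}) ∪ ({7/23, 2/5} × {5/2})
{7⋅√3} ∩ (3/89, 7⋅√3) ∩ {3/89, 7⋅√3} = ∅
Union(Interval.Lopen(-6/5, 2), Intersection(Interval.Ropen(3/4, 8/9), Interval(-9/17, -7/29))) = Interval.Lopen(-6/5, 2)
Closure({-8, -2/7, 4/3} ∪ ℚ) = ℝ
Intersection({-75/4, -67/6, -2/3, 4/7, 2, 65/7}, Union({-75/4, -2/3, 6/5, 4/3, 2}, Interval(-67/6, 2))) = {-75/4, -67/6, -2/3, 4/7, 2}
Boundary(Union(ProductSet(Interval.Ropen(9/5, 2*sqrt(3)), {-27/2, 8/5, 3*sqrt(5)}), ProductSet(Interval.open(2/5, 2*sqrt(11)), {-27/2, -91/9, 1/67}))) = Union(ProductSet(Interval(2/5, 2*sqrt(11)), {-27/2, -91/9, 1/67}), ProductSet(Interval(9/5, 2*sqrt(3)), {-27/2, 8/5, 3*sqrt(5)}))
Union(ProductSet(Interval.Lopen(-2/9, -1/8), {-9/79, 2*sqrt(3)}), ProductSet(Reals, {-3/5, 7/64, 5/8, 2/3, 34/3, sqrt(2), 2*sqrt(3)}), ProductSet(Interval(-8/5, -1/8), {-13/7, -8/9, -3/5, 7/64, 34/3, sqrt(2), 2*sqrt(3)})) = Union(ProductSet(Interval(-8/5, -1/8), {-13/7, -8/9, -3/5, 7/64, 34/3, sqrt(2), 2*sqrt(3)}), ProductSet(Interval.Lopen(-2/9, -1/8), {-9/79, 2*sqrt(3)}), ProductSet(Reals, {-3/5, 7/64, 5/8, 2/3, 34/3, sqrt(2), 2*sqrt(3)}))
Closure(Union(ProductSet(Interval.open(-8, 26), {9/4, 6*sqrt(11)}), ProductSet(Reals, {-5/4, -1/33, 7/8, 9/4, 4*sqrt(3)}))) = Union(ProductSet(Interval(-8, 26), {9/4, 6*sqrt(11)}), ProductSet(Reals, {-5/4, -1/33, 7/8, 9/4, 4*sqrt(3)}))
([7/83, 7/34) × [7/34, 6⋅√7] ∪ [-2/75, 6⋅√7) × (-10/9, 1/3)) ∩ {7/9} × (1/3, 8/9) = ∅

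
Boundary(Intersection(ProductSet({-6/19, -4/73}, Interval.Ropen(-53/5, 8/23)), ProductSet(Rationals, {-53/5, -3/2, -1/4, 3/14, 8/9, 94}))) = ProductSet({-6/19, -4/73}, {-53/5, -3/2, -1/4, 3/14})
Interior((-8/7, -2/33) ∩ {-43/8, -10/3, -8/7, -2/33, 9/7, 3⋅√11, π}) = ∅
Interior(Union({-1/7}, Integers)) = EmptySet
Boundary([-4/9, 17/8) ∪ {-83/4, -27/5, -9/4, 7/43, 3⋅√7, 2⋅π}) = {-83/4, -27/5, -9/4, -4/9, 17/8, 3⋅√7, 2⋅π}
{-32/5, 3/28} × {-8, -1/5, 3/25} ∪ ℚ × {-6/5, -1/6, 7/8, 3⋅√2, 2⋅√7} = ({-32/5, 3/28} × {-8, -1/5, 3/25}) ∪ (ℚ × {-6/5, -1/6, 7/8, 3⋅√2, 2⋅√7})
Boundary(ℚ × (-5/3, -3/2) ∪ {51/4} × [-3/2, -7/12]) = (ℝ × [-5/3, -3/2]) ∪ ({51/4} × [-3/2, -7/12])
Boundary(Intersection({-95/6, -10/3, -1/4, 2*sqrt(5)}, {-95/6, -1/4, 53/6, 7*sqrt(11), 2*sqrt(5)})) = {-95/6, -1/4, 2*sqrt(5)}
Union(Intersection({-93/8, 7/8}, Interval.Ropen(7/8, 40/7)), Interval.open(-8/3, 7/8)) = Interval.Lopen(-8/3, 7/8)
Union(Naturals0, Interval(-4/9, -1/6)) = Union(Interval(-4/9, -1/6), Naturals0)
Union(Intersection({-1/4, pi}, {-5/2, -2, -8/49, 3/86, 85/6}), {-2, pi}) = {-2, pi}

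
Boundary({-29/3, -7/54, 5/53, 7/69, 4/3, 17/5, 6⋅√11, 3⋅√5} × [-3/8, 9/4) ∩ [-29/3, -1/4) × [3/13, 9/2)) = {-29/3} × [3/13, 9/4]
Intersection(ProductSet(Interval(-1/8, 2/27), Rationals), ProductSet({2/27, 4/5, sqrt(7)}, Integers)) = ProductSet({2/27}, Integers)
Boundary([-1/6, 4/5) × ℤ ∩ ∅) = ∅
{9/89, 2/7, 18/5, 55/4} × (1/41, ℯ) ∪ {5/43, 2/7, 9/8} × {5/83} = ({5/43, 2/7, 9/8} × {5/83}) ∪ ({9/89, 2/7, 18/5, 55/4} × (1/41, ℯ))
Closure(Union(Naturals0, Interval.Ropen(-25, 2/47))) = Union(Complement(Naturals0, Interval.open(-25, 2/47)), Interval(-25, 2/47), Naturals0)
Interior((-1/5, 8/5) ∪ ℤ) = ({0, 1} \ ℤ \ (-1/5, 8/5)) ∪ (ℤ \ ({-1/5, 8/5} ∪ (ℤ \ (-1/5, 8/5)))) ∪ ((-1/5, 8/5) \ ℤ \ (-1/5, 8/5)) ∪ ({0, 1} \ ({-1/5, 8/5} ∪ (ℤ \ (-1/5, 8/5))))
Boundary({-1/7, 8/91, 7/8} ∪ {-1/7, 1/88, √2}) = {-1/7, 1/88, 8/91, 7/8, √2}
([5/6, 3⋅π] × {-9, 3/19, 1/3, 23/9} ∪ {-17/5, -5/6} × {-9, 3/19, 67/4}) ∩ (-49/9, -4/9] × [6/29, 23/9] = ∅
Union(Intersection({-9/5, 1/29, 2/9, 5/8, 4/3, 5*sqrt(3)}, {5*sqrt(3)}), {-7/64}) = {-7/64, 5*sqrt(3)}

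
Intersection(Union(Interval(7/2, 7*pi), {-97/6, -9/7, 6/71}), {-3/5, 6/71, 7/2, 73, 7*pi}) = {6/71, 7/2, 7*pi}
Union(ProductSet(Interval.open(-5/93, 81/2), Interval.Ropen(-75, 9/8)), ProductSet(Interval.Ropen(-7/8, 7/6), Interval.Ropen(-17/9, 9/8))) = Union(ProductSet(Interval.Ropen(-7/8, 7/6), Interval.Ropen(-17/9, 9/8)), ProductSet(Interval.open(-5/93, 81/2), Interval.Ropen(-75, 9/8)))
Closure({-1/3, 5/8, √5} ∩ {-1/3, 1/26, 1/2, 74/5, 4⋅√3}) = {-1/3}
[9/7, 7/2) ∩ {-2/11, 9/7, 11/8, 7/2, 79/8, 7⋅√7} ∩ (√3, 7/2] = ∅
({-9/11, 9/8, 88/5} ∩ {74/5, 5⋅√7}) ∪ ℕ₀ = ℕ₀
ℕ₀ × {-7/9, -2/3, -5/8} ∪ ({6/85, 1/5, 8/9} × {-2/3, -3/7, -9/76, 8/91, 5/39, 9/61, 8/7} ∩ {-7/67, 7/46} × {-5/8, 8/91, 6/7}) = ℕ₀ × {-7/9, -2/3, -5/8}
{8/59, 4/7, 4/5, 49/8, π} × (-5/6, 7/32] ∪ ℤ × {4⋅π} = (ℤ × {4⋅π}) ∪ ({8/59, 4/7, 4/5, 49/8, π} × (-5/6, 7/32])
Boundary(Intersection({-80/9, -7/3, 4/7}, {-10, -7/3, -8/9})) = {-7/3}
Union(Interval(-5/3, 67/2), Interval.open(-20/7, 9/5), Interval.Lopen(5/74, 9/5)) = Interval.Lopen(-20/7, 67/2)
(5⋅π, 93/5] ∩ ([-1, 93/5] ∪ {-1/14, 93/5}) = (5⋅π, 93/5]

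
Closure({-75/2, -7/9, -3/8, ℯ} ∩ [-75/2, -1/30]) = {-75/2, -7/9, -3/8}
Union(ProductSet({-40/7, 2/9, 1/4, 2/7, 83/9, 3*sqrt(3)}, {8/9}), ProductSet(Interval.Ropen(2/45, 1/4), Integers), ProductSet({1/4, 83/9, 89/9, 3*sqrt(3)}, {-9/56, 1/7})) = Union(ProductSet({1/4, 83/9, 89/9, 3*sqrt(3)}, {-9/56, 1/7}), ProductSet({-40/7, 2/9, 1/4, 2/7, 83/9, 3*sqrt(3)}, {8/9}), ProductSet(Interval.Ropen(2/45, 1/4), Integers))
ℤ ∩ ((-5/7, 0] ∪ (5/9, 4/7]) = {0}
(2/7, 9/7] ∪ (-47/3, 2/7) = (-47/3, 2/7) ∪ (2/7, 9/7]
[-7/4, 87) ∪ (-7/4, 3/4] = [-7/4, 87)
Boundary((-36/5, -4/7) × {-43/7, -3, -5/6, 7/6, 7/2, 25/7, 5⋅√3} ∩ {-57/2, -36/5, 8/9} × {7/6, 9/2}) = ∅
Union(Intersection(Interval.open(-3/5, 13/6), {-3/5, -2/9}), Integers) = Union({-2/9}, Integers)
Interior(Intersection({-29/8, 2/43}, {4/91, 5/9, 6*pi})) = EmptySet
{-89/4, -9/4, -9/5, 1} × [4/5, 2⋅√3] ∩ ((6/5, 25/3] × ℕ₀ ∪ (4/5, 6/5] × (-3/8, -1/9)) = ∅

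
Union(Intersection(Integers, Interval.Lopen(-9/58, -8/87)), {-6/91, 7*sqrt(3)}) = {-6/91, 7*sqrt(3)}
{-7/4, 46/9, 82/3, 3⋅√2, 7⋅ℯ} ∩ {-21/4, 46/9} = {46/9}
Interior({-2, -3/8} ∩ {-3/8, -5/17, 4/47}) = ∅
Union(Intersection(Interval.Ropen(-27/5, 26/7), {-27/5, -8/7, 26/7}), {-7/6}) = {-27/5, -7/6, -8/7}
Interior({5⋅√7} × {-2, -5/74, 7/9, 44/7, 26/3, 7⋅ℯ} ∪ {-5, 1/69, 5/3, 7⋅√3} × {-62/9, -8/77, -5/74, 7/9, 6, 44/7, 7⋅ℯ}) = ∅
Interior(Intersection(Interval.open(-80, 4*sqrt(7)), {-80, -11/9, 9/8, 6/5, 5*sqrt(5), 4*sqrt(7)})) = EmptySet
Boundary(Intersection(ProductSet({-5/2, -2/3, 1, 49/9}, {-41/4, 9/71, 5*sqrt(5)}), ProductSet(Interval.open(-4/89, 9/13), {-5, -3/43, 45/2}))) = EmptySet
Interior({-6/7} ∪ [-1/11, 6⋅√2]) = (-1/11, 6⋅√2)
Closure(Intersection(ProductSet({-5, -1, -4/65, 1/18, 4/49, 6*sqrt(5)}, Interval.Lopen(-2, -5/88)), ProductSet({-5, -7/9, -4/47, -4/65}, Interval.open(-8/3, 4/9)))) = ProductSet({-5, -4/65}, Interval(-2, -5/88))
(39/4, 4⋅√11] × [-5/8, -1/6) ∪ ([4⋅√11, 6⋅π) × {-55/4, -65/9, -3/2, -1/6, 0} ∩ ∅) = (39/4, 4⋅√11] × [-5/8, -1/6)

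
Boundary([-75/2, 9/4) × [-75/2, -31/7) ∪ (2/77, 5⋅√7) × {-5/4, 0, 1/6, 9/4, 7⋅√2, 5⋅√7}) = ({-75/2, 9/4} × [-75/2, -31/7]) ∪ ([-75/2, 9/4] × {-75/2, -31/7}) ∪ ([2/77, 5⋅√7] × {-5/4, 0, 1/6, 9/4, 7⋅√2, 5⋅√7})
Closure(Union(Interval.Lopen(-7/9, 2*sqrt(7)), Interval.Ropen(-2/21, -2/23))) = Interval(-7/9, 2*sqrt(7))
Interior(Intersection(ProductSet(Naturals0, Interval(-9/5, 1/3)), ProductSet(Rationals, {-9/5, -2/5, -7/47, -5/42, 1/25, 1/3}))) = EmptySet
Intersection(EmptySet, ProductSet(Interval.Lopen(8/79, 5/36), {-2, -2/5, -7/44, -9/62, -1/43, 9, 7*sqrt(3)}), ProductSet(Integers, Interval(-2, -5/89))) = EmptySet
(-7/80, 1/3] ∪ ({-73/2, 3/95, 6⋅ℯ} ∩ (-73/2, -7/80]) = (-7/80, 1/3]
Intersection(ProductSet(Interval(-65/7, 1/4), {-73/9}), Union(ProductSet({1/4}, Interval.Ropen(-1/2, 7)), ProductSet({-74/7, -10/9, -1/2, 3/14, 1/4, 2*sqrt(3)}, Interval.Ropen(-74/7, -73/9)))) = EmptySet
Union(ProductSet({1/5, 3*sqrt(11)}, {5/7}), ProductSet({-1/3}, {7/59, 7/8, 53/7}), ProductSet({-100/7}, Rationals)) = Union(ProductSet({-100/7}, Rationals), ProductSet({-1/3}, {7/59, 7/8, 53/7}), ProductSet({1/5, 3*sqrt(11)}, {5/7}))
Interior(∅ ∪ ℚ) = ∅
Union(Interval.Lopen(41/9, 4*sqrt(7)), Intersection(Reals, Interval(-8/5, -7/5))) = Union(Interval(-8/5, -7/5), Interval.Lopen(41/9, 4*sqrt(7)))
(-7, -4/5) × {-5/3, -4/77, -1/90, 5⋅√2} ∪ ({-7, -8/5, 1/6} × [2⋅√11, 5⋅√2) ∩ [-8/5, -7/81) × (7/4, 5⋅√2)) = ((-7, -4/5) × {-5/3, -4/77, -1/90, 5⋅√2}) ∪ ({-8/5} × [2⋅√11, 5⋅√2))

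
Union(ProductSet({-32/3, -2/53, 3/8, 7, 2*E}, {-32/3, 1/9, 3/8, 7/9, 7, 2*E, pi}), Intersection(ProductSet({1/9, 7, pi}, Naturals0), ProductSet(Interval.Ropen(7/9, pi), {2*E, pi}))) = ProductSet({-32/3, -2/53, 3/8, 7, 2*E}, {-32/3, 1/9, 3/8, 7/9, 7, 2*E, pi})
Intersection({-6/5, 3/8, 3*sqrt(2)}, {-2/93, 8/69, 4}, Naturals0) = EmptySet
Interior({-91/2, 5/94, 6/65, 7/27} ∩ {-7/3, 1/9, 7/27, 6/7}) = ∅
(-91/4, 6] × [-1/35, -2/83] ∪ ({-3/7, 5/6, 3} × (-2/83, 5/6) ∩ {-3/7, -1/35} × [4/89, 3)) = ({-3/7} × [4/89, 5/6)) ∪ ((-91/4, 6] × [-1/35, -2/83])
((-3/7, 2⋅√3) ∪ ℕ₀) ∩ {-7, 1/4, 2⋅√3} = {1/4}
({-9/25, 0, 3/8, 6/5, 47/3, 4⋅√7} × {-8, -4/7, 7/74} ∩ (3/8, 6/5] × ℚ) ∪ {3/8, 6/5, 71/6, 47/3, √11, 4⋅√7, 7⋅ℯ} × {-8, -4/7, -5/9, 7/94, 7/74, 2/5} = {3/8, 6/5, 71/6, 47/3, √11, 4⋅√7, 7⋅ℯ} × {-8, -4/7, -5/9, 7/94, 7/74, 2/5}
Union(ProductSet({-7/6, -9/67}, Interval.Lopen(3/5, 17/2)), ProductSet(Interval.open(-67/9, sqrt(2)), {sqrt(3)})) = Union(ProductSet({-7/6, -9/67}, Interval.Lopen(3/5, 17/2)), ProductSet(Interval.open(-67/9, sqrt(2)), {sqrt(3)}))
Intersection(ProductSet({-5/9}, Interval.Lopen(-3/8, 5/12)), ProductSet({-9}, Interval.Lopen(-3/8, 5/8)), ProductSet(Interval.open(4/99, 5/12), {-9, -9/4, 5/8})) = EmptySet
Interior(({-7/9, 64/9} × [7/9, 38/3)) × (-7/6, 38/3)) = ∅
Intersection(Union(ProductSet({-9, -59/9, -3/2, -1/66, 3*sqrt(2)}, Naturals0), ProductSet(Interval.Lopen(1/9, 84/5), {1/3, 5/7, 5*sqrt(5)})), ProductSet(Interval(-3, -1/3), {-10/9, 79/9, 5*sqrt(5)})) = EmptySet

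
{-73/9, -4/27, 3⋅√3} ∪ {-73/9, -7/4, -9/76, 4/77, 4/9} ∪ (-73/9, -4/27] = [-73/9, -4/27] ∪ {-9/76, 4/77, 4/9, 3⋅√3}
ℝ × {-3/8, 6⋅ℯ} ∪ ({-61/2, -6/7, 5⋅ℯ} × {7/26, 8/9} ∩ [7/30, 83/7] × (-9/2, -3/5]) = ℝ × {-3/8, 6⋅ℯ}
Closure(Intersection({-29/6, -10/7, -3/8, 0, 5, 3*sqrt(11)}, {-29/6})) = {-29/6}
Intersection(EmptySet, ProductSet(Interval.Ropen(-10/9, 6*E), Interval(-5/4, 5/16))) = EmptySet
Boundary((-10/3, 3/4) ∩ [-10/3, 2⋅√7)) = {-10/3, 3/4}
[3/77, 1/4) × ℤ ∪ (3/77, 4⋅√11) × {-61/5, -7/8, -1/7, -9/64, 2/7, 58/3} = ([3/77, 1/4) × ℤ) ∪ ((3/77, 4⋅√11) × {-61/5, -7/8, -1/7, -9/64, 2/7, 58/3})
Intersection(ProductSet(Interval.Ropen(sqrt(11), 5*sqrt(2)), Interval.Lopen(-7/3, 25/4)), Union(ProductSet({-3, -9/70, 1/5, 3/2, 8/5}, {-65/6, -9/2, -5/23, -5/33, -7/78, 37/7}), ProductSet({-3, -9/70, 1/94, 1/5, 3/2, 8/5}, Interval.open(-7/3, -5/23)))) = EmptySet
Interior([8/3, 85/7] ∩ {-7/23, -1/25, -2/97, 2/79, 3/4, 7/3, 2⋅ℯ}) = ∅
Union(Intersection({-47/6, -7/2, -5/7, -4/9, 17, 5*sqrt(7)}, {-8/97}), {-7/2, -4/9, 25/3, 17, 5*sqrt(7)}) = {-7/2, -4/9, 25/3, 17, 5*sqrt(7)}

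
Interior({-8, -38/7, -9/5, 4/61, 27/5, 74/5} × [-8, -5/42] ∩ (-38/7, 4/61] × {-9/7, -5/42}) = ∅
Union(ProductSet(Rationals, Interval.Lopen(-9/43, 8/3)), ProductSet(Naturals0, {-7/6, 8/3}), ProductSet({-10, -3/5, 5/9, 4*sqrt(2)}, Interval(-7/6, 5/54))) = Union(ProductSet({-10, -3/5, 5/9, 4*sqrt(2)}, Interval(-7/6, 5/54)), ProductSet(Naturals0, {-7/6, 8/3}), ProductSet(Rationals, Interval.Lopen(-9/43, 8/3)))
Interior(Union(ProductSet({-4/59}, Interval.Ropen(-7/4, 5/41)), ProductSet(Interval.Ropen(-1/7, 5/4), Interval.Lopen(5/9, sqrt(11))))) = ProductSet(Interval.open(-1/7, 5/4), Interval.open(5/9, sqrt(11)))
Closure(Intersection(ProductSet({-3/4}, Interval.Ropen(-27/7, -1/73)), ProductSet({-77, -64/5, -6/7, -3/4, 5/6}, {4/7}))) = EmptySet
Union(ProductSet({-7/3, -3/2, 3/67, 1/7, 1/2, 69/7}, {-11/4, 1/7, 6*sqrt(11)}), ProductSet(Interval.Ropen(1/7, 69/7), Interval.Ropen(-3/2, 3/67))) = Union(ProductSet({-7/3, -3/2, 3/67, 1/7, 1/2, 69/7}, {-11/4, 1/7, 6*sqrt(11)}), ProductSet(Interval.Ropen(1/7, 69/7), Interval.Ropen(-3/2, 3/67)))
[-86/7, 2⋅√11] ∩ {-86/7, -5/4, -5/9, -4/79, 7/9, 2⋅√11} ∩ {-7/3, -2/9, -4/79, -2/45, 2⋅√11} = {-4/79, 2⋅√11}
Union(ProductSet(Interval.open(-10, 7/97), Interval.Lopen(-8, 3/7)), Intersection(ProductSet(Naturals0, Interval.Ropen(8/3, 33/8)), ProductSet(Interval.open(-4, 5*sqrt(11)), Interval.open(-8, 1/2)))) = ProductSet(Interval.open(-10, 7/97), Interval.Lopen(-8, 3/7))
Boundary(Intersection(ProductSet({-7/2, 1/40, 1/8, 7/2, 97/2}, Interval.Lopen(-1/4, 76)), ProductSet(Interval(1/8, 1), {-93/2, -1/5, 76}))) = ProductSet({1/8}, {-1/5, 76})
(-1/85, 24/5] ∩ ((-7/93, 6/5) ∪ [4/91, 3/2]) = (-1/85, 3/2]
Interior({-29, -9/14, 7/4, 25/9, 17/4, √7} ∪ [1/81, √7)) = (1/81, √7)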